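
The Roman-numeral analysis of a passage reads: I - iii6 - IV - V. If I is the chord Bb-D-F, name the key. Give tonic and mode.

Bb major

I is given as Bb-D-F — a major triad with root Bb.
If Bb is scale degree 1 and the mode makes that degree carry a major triad, the tonic is Bb and the mode is major.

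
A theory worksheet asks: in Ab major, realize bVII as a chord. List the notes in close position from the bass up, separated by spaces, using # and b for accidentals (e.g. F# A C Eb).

Gb Bb Db

Scale degree 7 in Ab major is G; lowering it a half step gives Gb. bVII is a major triad on the lowered seventh degree (the subtonic), borrowed from the parallel minor.
So the chord is Gb-Bb-Db.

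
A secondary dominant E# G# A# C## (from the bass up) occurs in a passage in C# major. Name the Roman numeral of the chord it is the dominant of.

ii

The chord is a dominant seventh chord on A#.
A dominant resolves down a perfect fifth: A# → D#. In C# major, D# is scale degree 2, i.e. ii.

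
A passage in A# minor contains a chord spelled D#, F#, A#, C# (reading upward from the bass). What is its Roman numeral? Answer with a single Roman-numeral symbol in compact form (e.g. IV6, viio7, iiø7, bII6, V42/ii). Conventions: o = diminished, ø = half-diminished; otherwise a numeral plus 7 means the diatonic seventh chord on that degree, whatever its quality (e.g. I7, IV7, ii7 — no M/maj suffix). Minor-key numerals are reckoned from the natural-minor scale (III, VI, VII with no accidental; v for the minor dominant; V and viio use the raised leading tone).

iv7

Stacked in thirds the chord is D#-F#-A#-C#: a minor seventh chord on D#.
In A# minor, D# is the subdominant; the diatonic minor seventh chord there is iv7.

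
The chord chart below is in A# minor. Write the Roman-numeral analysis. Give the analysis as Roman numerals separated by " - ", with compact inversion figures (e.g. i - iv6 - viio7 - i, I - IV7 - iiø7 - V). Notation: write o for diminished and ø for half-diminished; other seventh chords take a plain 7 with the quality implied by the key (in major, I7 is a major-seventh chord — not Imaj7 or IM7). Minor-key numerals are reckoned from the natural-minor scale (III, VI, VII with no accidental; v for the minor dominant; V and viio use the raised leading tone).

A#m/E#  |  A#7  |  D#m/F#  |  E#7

i64 - V7/iv - iv6 - V7

A#m/E# has root A#, degree 1 in A# minor, so i64.
A#7: a dominant seventh chord on A#, the applied dominant of iv → V7/iv.
D#m/F# has root D#, degree 4 in A# minor, so iv6.
E#7 has root E#, degree 5 in A# minor, so V7.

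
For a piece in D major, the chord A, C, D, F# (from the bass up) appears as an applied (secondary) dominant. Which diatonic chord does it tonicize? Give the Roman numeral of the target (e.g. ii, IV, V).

The chord is a dominant seventh chord on D.
A dominant resolves down a perfect fifth: D → G. In D major, G is scale degree 4, i.e. IV.

IV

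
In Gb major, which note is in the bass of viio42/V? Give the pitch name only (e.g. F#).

Bbb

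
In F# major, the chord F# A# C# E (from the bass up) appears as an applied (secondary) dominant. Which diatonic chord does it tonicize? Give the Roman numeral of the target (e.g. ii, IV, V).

IV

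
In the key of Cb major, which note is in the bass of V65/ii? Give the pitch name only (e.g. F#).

C

The applied chord V65/ii is rooted on Ab: Ab-C-Eb-Gb.
The figure 65 means first inversion — the third is in the bass.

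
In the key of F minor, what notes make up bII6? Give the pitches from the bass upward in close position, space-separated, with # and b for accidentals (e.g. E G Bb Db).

bII6 is the Neapolitan sixth — a major triad on the lowered second degree, here in its customary first inversion. In F minor that root is Gb.
So the chord is Gb-Bb-Db.
With the 6 figure the chord is in first inversion; from the bass Bb upward in close position it reads Bb-Db-Gb.

Bb Db Gb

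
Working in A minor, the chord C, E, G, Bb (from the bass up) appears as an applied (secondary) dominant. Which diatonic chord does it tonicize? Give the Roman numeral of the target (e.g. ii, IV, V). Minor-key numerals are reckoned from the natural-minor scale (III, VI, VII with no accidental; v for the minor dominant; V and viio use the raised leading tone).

VI

The chord is a dominant seventh chord on C.
A dominant resolves down a perfect fifth: C → F. In A minor, F is scale degree 6, i.e. VI.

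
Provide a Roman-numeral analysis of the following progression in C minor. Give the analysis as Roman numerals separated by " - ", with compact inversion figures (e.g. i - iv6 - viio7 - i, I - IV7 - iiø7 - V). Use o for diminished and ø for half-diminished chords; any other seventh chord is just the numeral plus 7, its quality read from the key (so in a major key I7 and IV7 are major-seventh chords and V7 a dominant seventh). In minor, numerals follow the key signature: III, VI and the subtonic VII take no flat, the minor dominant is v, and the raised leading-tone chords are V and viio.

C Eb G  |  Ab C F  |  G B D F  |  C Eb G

i - iv6 - V7 - i

C-Eb-G has root C, degree 1 in C minor, so i.
Ab-C-F has root F, degree 4 in C minor, so iv6.
G-B-D-F: dominant seventh chord on G = scale degree 5 → V7.
C-Eb-G: minor triad on C = scale degree 1 → i.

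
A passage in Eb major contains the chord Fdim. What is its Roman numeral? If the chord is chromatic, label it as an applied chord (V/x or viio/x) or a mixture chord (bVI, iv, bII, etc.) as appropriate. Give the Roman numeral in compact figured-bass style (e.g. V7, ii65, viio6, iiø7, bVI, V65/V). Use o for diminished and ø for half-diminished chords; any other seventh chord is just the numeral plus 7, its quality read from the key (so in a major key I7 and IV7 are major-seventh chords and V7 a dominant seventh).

iio

Stacked in thirds the chord is F-Ab-Cb: a diminished triad on F.
F is the second degree of Eb major. This is the diminished supertonic triad, borrowed from the parallel minor.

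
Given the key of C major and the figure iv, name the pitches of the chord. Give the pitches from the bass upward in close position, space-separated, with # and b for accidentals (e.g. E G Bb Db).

iv is the minor subdominant, borrowed from the parallel minor. In C major that root is F.
So the chord is F-Ab-C.

F Ab C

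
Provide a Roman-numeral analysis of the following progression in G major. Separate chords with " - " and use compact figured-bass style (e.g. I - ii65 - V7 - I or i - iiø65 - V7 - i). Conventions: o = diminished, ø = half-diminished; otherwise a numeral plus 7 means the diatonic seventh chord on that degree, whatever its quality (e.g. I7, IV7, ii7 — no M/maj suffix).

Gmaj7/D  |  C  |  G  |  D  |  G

I43 - IV - I - V - I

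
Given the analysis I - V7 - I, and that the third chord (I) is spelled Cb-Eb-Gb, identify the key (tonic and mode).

Cb major

The anchor chord is a major triad on Cb, labeled I.
If Cb is scale degree 1 and the mode makes that degree carry a major triad, the tonic is Cb and the mode is major.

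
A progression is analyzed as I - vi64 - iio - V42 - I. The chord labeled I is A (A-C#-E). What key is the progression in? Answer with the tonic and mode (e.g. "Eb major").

A major

I is given as A-C#-E — a major triad with root A.
If A is scale degree 1 and the mode makes that degree carry a major triad, the tonic is A and the mode is major.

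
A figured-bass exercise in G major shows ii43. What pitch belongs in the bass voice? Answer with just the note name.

ii in G major has root A; the chord is A-C-E-G.
The figure 43 means second inversion — the fifth is in the bass.

E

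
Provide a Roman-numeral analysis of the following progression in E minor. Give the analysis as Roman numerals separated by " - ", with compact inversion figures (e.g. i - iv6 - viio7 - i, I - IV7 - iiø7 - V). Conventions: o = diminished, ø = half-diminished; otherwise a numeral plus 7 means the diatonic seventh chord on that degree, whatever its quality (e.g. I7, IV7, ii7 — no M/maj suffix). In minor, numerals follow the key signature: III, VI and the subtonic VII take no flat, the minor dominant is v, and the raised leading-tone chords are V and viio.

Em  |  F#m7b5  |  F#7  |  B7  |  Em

Em: root E is the tonic; minor triad there is i.
F#m7b5: root F# is the supertonic; half-diminished seventh chord there is iiø7.
F#7: a dominant seventh chord on F#, the applied dominant of V → V7/V.
B7: root B is the dominant; dominant seventh chord there is V7.
Em has root E, degree 1 in E minor, so i.

i - iiø7 - V7/V - V7 - i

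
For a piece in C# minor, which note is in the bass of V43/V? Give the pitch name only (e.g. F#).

A#

The applied chord V43/V is rooted on D#: D#-F##-A#-C#.
The figure 43 means second inversion — the fifth is in the bass.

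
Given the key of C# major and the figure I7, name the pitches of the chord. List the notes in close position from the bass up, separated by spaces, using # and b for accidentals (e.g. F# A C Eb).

C# E# G# B#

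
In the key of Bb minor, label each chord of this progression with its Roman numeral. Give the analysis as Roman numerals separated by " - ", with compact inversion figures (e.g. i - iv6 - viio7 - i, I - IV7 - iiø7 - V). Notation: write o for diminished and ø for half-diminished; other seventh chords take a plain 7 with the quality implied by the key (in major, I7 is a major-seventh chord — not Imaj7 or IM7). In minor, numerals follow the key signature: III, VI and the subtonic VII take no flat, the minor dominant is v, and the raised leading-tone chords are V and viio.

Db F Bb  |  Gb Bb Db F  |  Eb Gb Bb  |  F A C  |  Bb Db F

Db-F-Bb: root Bb is the tonic; minor triad there is i6.
Gb-Bb-Db-F has root Gb, degree 6 in Bb minor, so VI7.
Eb-Gb-Bb: root Eb is the subdominant; minor triad there is iv.
F-A-C has root F, degree 5 in Bb minor, so V.
Bb-Db-F has root Bb, degree 1 in Bb minor, so i.

i6 - VI7 - iv - V - i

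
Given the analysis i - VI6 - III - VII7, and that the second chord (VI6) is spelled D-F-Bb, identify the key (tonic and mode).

The anchor chord is a major triad on Bb, labeled VI6.
If Bb is scale degree 6 and the mode makes that degree carry a major triad, the tonic is D and the mode is minor.

D minor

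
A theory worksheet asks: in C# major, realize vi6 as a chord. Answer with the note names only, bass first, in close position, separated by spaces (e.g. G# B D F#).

The numeral's case and figure indicate a minor triad. In C# major its root, the sixth degree, is A#.
Stacking thirds from A# gives A#-C#-E#.
With the 6 figure the chord is in first inversion; from the bass C# upward in close position it reads C#-E#-A#.

C# E# A#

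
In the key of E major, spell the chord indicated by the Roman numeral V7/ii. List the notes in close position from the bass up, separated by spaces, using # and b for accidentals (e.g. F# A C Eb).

C# E# G# B

The slash means an applied dominant: we want the dominant of ii. In E major, ii is F# minor, and its dominant is built on C#.
Building a dominant seventh chord on C# gives C#-E#-G#-B.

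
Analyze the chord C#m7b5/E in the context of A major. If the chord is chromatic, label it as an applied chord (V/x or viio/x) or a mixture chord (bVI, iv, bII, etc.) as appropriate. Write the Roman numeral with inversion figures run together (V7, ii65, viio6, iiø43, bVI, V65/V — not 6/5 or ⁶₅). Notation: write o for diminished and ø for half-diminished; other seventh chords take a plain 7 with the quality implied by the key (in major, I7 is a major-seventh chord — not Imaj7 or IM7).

The pitches C#-E-G-B form a half-diminished seventh chord rooted on C#.
C# sits a half step below D (IV in A major); a diminished chord there is the applied leading-tone chord of IV.
With E in the bass the chord is in first inversion, so the figured bass is 65.

viiø65/IV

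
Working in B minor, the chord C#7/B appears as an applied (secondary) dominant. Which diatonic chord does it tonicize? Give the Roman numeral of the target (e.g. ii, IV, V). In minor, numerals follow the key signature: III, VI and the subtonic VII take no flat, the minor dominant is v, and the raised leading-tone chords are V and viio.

The chord is a dominant seventh chord on C#.
A dominant resolves down a perfect fifth: C# → F#. In B minor, F# is scale degree 5, i.e. V.

V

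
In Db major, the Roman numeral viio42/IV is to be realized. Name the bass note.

The applied chord viio42/IV is rooted on F: F-Ab-Cb-Ebb.
The figure 42 means third inversion — the seventh is in the bass.

Ebb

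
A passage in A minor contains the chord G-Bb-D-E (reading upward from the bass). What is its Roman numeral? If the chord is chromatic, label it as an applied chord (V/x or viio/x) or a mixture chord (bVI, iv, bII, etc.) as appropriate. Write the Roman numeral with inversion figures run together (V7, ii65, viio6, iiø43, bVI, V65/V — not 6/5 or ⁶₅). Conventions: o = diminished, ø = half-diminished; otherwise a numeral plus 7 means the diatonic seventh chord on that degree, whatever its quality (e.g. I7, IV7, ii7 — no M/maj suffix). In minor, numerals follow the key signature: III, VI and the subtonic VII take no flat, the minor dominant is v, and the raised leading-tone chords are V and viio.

The pitches E-G-Bb-D form a half-diminished seventh chord rooted on E.
E sits a half step below F (VI in A minor); a diminished chord there is the applied leading-tone chord of VI.
With G in the bass the chord is in first inversion, so the figured bass is 65.

viiø65/VI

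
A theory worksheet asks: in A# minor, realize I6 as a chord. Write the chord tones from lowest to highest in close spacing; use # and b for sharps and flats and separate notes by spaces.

C## E# A#

I6 is the major tonic (Picardy third), borrowed from the parallel major. In A# minor that root is A#.
So the chord is A#-C##-E#, a major triad.
The figured bass 6 indicates first inversion, placing the third (C##) in the bass: C##-E#-A#.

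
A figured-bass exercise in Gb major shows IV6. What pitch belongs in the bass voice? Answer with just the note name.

Eb

IV in Gb major has root Cb; the chord is Cb-Eb-Gb.
The figure 6 means first inversion — the third is in the bass.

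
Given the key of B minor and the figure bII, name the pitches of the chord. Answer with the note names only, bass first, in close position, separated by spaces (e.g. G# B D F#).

C E G

bII is the Neapolitan chord — a major triad on the lowered second degree. In B minor that root is C.
So the chord is C-E-G.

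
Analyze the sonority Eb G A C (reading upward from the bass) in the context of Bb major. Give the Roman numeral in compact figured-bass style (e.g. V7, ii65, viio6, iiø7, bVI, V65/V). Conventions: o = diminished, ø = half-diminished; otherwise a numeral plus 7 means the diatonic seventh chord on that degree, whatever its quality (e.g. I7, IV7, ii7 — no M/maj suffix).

viiø43

The pitches A-C-Eb-G form a half-diminished seventh chord rooted on A.
A is scale degree 7 in Bb major, and a half-diminished seventh chord on that degree is written viiø7.
With Eb in the bass the chord is in second inversion, so the figured bass is 43.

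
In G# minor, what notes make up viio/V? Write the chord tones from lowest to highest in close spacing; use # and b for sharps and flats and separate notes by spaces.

C## E# G#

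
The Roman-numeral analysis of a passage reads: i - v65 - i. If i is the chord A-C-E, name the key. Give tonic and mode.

A minor

The chord Am is a minor triad rooted on A; its label is i.
If A is scale degree 1 and the mode makes that degree carry a minor triad, the tonic is A and the mode is minor.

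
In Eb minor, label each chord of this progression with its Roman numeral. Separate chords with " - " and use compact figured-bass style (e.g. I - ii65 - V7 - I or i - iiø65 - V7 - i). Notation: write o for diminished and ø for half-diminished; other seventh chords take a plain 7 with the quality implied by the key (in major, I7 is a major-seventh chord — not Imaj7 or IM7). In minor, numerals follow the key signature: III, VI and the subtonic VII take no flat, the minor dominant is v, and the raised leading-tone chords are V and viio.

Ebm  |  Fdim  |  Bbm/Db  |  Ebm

i - iio - v6 - i

Ebm: minor triad on Eb = scale degree 1 → i.
Fdim: root F is the supertonic; diminished triad there is iio.
Bbm/Db: minor triad on Bb = scale degree 5 → v6.
Ebm: root Eb is the tonic; minor triad there is i.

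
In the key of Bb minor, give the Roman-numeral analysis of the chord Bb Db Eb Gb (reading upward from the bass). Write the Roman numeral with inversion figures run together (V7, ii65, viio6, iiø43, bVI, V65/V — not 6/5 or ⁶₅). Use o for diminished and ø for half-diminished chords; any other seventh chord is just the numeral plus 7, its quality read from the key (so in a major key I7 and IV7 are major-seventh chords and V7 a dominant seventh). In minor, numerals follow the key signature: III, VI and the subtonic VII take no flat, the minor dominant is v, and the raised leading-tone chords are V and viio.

iv43

Stacked in thirds the chord is Eb-Gb-Bb-Db: a minor seventh chord on Eb.
In Bb minor, Eb is the subdominant; the diatonic minor seventh chord there is iv7.
With Bb in the bass the chord is in second inversion, so the figured bass is 43.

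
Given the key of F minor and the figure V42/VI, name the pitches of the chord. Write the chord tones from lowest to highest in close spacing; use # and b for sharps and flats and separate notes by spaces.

Gb Ab C Eb

V42/VI is a secondary dominant — the dominant seventh of VI. VI in F minor is Db, so the applied chord's root is Ab, a perfect fifth above.
Building a dominant seventh chord on Ab gives Ab-C-Eb-Gb.
With the 42 figure the chord is in third inversion; from the bass Gb upward in close position it reads Gb-Ab-C-Eb.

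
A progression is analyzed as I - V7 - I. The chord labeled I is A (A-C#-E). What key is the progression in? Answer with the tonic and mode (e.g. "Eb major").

The anchor chord is a major triad on A, labeled I.
If A is scale degree 1 and the mode makes that degree carry a major triad, the tonic is A and the mode is major.

A major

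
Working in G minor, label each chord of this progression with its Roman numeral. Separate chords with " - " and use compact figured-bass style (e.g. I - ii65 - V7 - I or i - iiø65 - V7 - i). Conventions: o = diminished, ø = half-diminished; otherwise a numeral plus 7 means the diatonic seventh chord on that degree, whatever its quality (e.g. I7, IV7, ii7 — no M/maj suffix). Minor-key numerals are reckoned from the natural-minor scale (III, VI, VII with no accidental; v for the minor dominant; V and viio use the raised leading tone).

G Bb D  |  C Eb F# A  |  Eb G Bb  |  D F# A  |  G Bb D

i - viio43 - VI - V - i

G-Bb-D: minor triad on G = scale degree 1 → i.
C-Eb-F#-A: fully diminished seventh chord on F# = scale degree 7 → viio43.
Eb-G-Bb: major triad on Eb = scale degree 6 → VI.
D-F#-A: root D is the dominant; major triad there is V.
G-Bb-D: root G is the tonic; minor triad there is i.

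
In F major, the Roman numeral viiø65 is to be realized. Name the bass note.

viiø in F major has root E; the chord is E-G-Bb-D.
The figure 65 means first inversion — the third is in the bass.

G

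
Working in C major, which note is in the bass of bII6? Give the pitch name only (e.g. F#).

F

bII in C major has root Db; the chord is Db-F-Ab.
The figure 6 means first inversion — the third is in the bass.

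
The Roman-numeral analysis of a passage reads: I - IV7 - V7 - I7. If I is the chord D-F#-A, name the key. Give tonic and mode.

D major

The chord D is a major triad rooted on D; its label is I.
If D is scale degree 1 and the mode makes that degree carry a major triad, the tonic is D and the mode is major.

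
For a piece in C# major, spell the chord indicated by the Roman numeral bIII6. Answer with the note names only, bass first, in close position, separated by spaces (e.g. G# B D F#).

Scale degree 3 in C# major is E#; lowering it a half step gives E. bIII6 is a major triad on the lowered third degree, borrowed from the parallel minor.
So the chord is E-G#-B, a major triad.
The figured bass 6 indicates first inversion, placing the third (G#) in the bass: G#-B-E.

G# B E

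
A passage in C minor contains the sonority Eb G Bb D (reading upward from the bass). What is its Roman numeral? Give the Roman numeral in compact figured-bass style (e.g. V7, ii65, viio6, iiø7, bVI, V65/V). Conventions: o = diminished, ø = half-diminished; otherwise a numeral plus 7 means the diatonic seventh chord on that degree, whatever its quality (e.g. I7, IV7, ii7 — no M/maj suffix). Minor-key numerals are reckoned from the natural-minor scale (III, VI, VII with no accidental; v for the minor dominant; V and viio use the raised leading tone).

Stacked in thirds the chord is Eb-G-Bb-D: a major seventh chord on Eb.
In C minor, Eb is the mediant; the diatonic major seventh chord there is III7.

III7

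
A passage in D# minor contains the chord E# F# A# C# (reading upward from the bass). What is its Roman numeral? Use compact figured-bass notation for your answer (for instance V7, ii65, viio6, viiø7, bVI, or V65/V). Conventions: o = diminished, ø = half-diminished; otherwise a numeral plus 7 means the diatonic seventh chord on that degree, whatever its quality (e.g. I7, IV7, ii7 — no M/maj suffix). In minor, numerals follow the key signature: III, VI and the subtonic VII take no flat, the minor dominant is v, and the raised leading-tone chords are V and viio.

III42

Stacked in thirds the chord is F#-A#-C#-E#: a major seventh chord on F#.
F# is scale degree 3 in D# minor, and a major seventh chord on that degree is written III7.
With E# in the bass the chord is in third inversion, so the figured bass is 42.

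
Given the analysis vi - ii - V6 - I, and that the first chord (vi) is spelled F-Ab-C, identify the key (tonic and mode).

vi is given as F-Ab-C — a minor triad with root F.
Counting down 5 scale steps from F places the tonic on Ab; a minor triad on degree 6 is diatonic only in major.

Ab major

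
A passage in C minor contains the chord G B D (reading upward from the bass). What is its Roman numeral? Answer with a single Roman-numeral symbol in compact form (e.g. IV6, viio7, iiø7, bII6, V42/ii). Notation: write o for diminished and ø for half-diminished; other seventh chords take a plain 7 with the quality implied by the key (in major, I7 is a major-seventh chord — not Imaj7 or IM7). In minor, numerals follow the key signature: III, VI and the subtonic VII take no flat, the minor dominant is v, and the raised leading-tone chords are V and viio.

V

Stacked in thirds the chord is G-B-D: a major triad on G.
In C minor, G is the dominant; the diatonic major triad there is V.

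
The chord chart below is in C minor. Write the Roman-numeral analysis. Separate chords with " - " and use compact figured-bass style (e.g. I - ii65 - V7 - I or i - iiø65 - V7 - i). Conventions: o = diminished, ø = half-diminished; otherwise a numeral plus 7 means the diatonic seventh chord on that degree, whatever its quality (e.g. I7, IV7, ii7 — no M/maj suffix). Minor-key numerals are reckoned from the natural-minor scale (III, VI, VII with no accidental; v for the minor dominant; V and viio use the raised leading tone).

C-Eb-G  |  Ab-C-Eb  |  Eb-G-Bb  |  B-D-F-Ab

i - VI - III - viio7

C-Eb-G: root C is the tonic; minor triad there is i.
Ab-C-Eb: root Ab is the submediant; major triad there is VI.
Eb-G-Bb: major triad on Eb = scale degree 3 → III.
B-D-F-Ab has root B, degree 7 in C minor, so viio7.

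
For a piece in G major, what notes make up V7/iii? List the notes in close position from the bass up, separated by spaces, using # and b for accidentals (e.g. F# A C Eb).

The slash means an applied dominant: we want the dominant of iii. In G major, iii is B minor, and its dominant is built on F#.
Building a dominant seventh chord on F# gives F#-A#-C#-E.

F# A# C# E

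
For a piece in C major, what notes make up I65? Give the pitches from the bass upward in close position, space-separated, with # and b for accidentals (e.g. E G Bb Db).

E G B C

The numeral's case and figure indicate a major seventh chord. In C major its root, the tonic, is C.
Stacking thirds from C gives C-E-G-B.
With the 65 figure the chord is in first inversion; from the bass E upward in close position it reads E-G-B-C.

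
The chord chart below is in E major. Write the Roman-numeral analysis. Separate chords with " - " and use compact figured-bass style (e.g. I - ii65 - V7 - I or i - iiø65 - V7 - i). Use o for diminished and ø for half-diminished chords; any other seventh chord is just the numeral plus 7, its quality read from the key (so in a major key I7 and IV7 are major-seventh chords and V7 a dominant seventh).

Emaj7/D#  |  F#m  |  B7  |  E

Emaj7/D# has root E, degree 1 in E major, so I42.
F#m: minor triad on F# = scale degree 2 → ii.
B7 has root B, degree 5 in E major, so V7.
E: major triad on E = scale degree 1 → I.

I42 - ii - V7 - I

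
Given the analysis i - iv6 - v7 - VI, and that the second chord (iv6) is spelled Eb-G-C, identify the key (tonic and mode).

The anchor chord is a minor triad on C, labeled iv6.
Counting down 3 scale steps from C places the tonic on G; a minor triad on degree 4 is diatonic only in minor.

G minor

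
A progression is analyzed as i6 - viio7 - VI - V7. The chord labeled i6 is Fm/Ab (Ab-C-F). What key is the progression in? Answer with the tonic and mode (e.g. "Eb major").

i6 is given as Ab-C-F — a minor triad with root F.
If F is scale degree 1 and the mode makes that degree carry a minor triad, the tonic is F and the mode is minor.

F minor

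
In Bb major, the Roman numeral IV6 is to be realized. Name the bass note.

G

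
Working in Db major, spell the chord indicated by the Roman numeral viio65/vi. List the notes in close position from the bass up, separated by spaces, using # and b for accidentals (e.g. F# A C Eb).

C Eb Gb A

The slash marks an applied leading-tone chord: viio of vi. In Db major, vi is Bb, so the leading tone to it is A, a half step below.
Building a fully diminished seventh chord on A gives A-C-Eb-Gb.
The figured bass 65 indicates first inversion, placing the third (C) in the bass: C-Eb-Gb-A.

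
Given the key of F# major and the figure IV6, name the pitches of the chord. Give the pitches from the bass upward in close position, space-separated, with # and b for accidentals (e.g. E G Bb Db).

D# F# B

In F# major, the fourth degree is B, and the diatonic chord built there is a major triad.
Stacking thirds from B gives B-D#-F#.
With the 6 figure the chord is in first inversion; from the bass D# upward in close position it reads D#-F#-B.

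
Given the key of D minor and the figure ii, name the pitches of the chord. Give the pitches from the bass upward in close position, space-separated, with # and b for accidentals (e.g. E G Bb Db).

E G B

ii is the minor supertonic, borrowed from the parallel major (the Dorian ii). In D minor that root is E.
So the chord is E-G-B.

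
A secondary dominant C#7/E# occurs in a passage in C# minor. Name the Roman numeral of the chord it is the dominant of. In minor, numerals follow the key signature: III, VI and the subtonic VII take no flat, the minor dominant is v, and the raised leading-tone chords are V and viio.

The chord is a dominant seventh chord on C#.
A dominant resolves down a perfect fifth: C# → F#. In C# minor, F# is scale degree 4, i.e. iv.

iv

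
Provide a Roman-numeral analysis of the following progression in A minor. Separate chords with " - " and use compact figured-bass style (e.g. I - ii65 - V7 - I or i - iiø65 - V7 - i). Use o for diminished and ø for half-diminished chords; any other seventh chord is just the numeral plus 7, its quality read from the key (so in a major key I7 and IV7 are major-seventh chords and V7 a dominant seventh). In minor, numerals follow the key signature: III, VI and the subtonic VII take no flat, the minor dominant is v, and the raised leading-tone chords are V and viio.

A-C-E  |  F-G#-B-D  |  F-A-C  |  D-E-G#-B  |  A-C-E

A-C-E: minor triad on A = scale degree 1 → i.
F-G#-B-D: fully diminished seventh chord on G# = scale degree 7 → viio42.
F-A-C has root F, degree 6 in A minor, so VI.
D-E-G#-B: root E is the dominant; dominant seventh chord there is V42.
A-C-E has root A, degree 1 in A minor, so i.

i - viio42 - VI - V42 - i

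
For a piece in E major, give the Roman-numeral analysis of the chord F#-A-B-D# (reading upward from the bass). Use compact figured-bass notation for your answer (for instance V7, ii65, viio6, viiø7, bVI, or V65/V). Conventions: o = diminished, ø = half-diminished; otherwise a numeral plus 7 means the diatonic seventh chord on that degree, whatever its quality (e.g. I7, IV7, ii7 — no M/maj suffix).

The pitches B-D#-F#-A form a dominant seventh chord rooted on B.
B is scale degree 5 in E major, and a dominant seventh chord on that degree is written V7.
With F# in the bass the chord is in second inversion, so the figured bass is 43.

V43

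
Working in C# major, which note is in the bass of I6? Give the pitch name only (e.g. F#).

E#

I in C# major has root C#; the chord is C#-E#-G#.
The figure 6 means first inversion — the third is in the bass.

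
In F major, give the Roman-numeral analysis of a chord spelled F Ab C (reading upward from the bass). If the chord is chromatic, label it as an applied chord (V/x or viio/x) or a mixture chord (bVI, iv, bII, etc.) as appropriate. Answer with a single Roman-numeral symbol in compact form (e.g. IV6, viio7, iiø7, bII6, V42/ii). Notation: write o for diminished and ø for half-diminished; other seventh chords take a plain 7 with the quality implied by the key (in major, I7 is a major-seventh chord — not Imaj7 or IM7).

The pitches F-Ab-C form a minor triad rooted on F.
F is the first degree of F major. This is the minor tonic, borrowed from the parallel minor.

i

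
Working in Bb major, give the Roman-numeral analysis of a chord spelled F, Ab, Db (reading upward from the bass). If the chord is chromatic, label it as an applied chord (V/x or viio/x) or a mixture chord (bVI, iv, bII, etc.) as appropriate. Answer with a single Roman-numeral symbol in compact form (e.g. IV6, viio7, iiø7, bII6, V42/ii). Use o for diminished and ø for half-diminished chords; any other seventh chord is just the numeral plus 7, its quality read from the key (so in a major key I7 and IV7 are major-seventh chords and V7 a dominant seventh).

bIII6

The pitches Db-F-Ab form a major triad rooted on Db.
Db is the lowered third degree of Bb major (diatonic 3 would be D). This is a major triad on the lowered third degree, borrowed from the parallel minor.
With F in the bass the chord is in first inversion, so the figured bass is 6.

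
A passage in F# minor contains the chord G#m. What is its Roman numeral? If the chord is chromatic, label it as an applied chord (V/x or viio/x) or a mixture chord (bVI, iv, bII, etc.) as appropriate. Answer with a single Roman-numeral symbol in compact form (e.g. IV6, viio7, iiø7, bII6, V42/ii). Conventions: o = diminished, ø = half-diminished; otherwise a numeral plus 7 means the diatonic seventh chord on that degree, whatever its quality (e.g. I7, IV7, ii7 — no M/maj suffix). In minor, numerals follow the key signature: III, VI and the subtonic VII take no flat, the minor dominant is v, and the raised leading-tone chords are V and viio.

ii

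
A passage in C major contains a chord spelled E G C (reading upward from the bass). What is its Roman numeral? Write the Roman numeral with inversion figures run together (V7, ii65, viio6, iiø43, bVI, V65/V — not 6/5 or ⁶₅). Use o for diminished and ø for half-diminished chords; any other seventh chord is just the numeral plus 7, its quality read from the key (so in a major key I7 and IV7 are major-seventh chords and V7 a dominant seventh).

I6

The pitches C-E-G form a major triad rooted on C.
C is scale degree 1 in C major, and a major triad on that degree is written I.
With E in the bass the chord is in first inversion, so the figured bass is 6.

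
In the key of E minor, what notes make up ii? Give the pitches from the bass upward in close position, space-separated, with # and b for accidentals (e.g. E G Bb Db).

F# A C#

ii is the minor supertonic, borrowed from the parallel major (the Dorian ii). In E minor that root is F#.
So the chord is F#-A-C#.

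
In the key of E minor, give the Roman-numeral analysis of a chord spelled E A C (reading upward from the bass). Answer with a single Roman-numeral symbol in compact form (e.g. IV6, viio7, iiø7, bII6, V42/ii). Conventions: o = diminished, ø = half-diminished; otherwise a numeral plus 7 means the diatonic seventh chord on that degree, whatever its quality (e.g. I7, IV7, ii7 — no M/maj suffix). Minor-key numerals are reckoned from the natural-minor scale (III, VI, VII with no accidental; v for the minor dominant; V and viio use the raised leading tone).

Stacked in thirds the chord is A-C-E: a minor triad on A.
In E minor, A is the subdominant; the diatonic minor triad there is iv.
With E in the bass the chord is in second inversion, so the figured bass is 64.

iv64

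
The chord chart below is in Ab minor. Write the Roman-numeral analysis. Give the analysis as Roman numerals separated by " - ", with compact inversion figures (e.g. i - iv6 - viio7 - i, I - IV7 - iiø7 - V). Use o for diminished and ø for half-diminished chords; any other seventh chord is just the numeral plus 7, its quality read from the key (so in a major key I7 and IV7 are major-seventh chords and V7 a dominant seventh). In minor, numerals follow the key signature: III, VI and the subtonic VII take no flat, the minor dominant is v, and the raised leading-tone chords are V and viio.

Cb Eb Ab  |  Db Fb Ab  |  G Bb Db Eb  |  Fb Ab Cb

i6 - iv - V65 - VI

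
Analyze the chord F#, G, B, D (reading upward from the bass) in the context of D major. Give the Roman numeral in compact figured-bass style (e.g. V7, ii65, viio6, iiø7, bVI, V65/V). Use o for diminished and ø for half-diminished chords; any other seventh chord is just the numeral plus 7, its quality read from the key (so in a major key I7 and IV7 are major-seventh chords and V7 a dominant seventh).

IV42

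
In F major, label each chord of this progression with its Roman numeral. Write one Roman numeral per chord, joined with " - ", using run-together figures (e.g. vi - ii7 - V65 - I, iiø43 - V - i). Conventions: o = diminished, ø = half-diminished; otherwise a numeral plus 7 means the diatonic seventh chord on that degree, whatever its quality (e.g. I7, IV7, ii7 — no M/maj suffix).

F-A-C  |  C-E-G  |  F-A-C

I - V - I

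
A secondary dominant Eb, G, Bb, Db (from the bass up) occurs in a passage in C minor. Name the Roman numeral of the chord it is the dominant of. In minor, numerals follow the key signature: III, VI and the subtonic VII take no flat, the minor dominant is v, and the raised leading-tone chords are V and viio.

VI

The chord is a dominant seventh chord on Eb.
A dominant resolves down a perfect fifth: Eb → Ab. In C minor, Ab is scale degree 6, i.e. VI.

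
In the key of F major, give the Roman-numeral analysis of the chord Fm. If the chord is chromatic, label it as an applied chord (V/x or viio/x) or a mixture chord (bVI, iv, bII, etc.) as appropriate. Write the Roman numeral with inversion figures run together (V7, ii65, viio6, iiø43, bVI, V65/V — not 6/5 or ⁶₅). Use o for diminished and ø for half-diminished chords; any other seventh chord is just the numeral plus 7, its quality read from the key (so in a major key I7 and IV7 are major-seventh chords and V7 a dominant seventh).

i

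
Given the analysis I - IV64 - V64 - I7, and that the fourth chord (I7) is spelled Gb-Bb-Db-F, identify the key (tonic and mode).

Gb major

The chord Gbmaj7 is a major seventh chord rooted on Gb; its label is I7.
If Gb is scale degree 1 and the mode makes that degree carry a major seventh chord, the tonic is Gb and the mode is major.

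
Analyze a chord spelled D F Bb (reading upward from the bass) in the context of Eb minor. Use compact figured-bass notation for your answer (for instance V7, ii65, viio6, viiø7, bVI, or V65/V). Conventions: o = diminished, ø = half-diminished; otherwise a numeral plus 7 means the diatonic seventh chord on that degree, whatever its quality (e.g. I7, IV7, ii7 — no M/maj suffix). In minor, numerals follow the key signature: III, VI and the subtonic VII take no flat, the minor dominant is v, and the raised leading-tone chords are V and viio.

V6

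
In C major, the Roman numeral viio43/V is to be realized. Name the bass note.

C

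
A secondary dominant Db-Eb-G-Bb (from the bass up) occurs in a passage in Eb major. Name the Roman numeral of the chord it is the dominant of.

IV

The chord is a dominant seventh chord on Eb.
A dominant resolves down a perfect fifth: Eb → Ab. In Eb major, Ab is scale degree 4, i.e. IV.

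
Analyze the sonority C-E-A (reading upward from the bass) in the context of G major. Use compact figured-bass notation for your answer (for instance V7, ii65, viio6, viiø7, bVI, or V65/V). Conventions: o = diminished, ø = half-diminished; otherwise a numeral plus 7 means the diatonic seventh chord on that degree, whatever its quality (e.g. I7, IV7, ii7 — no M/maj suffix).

The pitches A-C-E form a minor triad rooted on A.
A is scale degree 2 in G major, and a minor triad on that degree is written ii.
With C in the bass the chord is in first inversion, so the figured bass is 6.

ii6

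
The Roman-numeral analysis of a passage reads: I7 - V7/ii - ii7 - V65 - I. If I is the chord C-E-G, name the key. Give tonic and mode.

C major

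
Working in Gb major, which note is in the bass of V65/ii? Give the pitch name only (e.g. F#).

G

The applied chord V65/ii is rooted on Eb: Eb-G-Bb-Db.
The figure 65 means first inversion — the third is in the bass.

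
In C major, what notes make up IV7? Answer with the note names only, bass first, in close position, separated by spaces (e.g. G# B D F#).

F A C E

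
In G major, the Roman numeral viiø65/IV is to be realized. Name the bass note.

The applied chord viiø65/IV is rooted on B: B-D-F-A.
The figure 65 means first inversion — the third is in the bass.

D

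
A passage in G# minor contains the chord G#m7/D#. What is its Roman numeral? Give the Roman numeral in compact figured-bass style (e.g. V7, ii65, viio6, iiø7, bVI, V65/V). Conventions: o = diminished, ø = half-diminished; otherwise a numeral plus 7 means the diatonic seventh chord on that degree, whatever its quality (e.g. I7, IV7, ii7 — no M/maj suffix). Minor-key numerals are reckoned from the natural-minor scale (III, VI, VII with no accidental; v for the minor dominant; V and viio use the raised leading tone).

i43

The pitches G#-B-D#-F# form a minor seventh chord rooted on G#.
In G# minor, G# is the tonic; the diatonic minor seventh chord there is i7.
With D# in the bass the chord is in second inversion, so the figured bass is 43.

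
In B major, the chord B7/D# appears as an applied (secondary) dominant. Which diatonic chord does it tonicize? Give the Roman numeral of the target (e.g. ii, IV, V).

IV

The chord is a dominant seventh chord on B.
A dominant resolves down a perfect fifth: B → E. In B major, E is scale degree 4, i.e. IV.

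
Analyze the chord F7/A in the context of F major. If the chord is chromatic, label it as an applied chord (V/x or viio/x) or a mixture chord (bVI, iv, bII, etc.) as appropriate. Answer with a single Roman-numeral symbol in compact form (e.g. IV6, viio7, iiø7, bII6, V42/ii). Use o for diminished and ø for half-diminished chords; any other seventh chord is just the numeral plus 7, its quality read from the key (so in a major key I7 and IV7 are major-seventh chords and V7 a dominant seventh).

V65/IV

Stacked in thirds the chord is F-A-C-Eb: a dominant seventh chord on F.
F is not a diatonic chord root with this quality in F major, but it lies a perfect fifth above Bb (IV), so the chord functions as an applied dominant of IV.
With A in the bass the chord is in first inversion, so the figured bass is 65.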